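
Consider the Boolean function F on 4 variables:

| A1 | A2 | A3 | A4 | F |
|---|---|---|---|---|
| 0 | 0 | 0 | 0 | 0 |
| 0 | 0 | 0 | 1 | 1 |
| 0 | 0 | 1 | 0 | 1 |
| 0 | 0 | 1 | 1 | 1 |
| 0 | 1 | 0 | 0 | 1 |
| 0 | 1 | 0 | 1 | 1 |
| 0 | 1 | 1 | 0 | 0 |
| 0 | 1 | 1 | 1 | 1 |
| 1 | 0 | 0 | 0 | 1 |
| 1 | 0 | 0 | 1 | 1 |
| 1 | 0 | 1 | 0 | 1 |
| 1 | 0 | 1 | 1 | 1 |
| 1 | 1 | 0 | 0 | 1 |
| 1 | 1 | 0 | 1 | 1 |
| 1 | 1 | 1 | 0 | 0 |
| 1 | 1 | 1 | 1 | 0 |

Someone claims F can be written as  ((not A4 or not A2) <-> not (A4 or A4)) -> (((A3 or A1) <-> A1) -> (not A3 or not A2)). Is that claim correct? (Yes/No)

No

Test each input against both F and the formula:
  A1=0, A2=0, A3=0, A4=0: formula gives 1, but F = 0 ✗
A single disagreement suffices: at (0,0,0,0) they differ, so the formula does not compute F.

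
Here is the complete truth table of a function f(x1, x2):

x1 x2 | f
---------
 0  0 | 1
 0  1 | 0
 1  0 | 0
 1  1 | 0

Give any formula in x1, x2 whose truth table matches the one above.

f(x1, x2) = not (x1 or x2)

The output is 1 only when every input is 0 — NOR of all inputs.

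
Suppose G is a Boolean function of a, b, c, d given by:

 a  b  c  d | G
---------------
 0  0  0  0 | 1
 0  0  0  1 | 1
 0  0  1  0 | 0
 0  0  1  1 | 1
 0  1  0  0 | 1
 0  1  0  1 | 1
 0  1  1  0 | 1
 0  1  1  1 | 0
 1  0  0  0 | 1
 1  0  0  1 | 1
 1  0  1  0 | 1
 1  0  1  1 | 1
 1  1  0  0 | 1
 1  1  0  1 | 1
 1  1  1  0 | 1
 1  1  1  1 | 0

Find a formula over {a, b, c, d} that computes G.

There are just 3 zero rows: (0,0,1,0), (0,1,1,1), (1,1,1,1). Their minterms are ¬a·¬b·c·¬d, ¬a·b·c·d, a·b·c·d; the OR of those covers precisely the 0-outputs, and negating it yields G.

G(a, b, c, d) = NOT (((((NOT a AND NOT b) AND c) AND NOT d) OR (((NOT a AND b) AND c) AND d)) OR (((a AND b) AND c) AND d))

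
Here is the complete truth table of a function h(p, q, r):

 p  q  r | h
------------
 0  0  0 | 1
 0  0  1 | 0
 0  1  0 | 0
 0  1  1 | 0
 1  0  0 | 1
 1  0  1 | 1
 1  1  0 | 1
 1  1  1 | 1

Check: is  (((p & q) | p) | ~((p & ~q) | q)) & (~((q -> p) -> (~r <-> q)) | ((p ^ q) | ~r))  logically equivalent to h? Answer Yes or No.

Yes

Evaluate (((p & q) | p) | ~((p & ~q) | q)) & (~((q -> p) -> (~r <-> q)) | ((p ^ q) | ~r)) on each row and compare to h:
  p=0, q=0, r=0: formula gives 1, h = 1 ✓
  p=0, q=0, r=1: formula gives 0, h = 0 ✓
  p=0, q=1, r=0: formula gives 0, h = 0 ✓
  p=0, q=1, r=1: formula gives 0, h = 0 ✓
  p=1, q=0, r=0: formula gives 1, h = 1 ✓
  …and likewise for the remaining 3 rows.
All 8 rows match — the expression computes h exactly.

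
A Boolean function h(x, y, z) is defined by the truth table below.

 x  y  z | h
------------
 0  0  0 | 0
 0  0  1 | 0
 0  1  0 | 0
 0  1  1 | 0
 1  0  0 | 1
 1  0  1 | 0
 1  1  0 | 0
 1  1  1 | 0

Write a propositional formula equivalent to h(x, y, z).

Only row (1,0,0) gives 1. That row's minterm x·¬y·¬z is h directly.

h(x, y, z) = (x & ~y) & ~z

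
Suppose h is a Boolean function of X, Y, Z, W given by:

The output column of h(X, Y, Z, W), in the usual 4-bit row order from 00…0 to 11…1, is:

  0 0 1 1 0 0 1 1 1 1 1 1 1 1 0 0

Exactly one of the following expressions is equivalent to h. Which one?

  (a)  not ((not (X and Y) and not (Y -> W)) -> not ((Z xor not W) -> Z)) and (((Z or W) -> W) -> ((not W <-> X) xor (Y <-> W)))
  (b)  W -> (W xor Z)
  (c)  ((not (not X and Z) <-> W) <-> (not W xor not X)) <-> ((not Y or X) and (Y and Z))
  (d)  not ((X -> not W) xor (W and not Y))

c

(a): at (0,0,1,0) it gives 0, but h = 1 — eliminated.
(b): at (0,0,0,0) it gives 1, but h = 0 — eliminated.
(d): at (0,0,0,1) it gives 1, but h = 0 — eliminated.
Only (c) survives; checking it on all 16 rows confirms it matches h.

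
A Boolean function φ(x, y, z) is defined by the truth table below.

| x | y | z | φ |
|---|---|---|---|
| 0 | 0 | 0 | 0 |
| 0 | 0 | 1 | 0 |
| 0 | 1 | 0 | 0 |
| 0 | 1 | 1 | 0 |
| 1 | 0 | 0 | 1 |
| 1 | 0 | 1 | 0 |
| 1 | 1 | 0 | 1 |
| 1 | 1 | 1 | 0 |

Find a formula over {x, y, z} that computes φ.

The 1-rows are (1,0,0), (1,1,0). Each contributes one minterm — x·¬y·¬z; x·y·¬z — and their disjunction is a sum-of-products form of φ.

φ(x, y, z) = ((x & ~y) & ~z) | ((x & y) & ~z)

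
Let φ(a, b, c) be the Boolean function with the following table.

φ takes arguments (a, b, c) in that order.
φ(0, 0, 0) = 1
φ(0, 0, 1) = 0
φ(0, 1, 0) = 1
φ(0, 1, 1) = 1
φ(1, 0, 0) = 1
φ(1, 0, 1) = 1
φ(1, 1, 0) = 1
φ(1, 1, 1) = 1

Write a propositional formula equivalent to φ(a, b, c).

φ(a, b, c) = ~((~a & ~b) & c)

Only row (0,0,1) gives 0. So φ is 1 everywhere except there — the complement of the minterm ¬a·¬b·c.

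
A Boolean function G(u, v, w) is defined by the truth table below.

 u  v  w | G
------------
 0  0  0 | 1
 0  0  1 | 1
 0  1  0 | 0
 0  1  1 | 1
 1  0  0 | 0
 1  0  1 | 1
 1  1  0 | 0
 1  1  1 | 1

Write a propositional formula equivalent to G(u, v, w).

G(u, v, w) = ((((u' · v) · w') + ((u · v') · w')) + ((u · v) · w'))'

G is 0 on only 3 rows — (0,1,0), (1,0,0), (1,1,0). Writing each as a minterm (¬u·v·¬w, u·¬v·¬w, u·v·¬w) and OR-ing them characterizes exactly where G=0, so G is the negation of that disjunction.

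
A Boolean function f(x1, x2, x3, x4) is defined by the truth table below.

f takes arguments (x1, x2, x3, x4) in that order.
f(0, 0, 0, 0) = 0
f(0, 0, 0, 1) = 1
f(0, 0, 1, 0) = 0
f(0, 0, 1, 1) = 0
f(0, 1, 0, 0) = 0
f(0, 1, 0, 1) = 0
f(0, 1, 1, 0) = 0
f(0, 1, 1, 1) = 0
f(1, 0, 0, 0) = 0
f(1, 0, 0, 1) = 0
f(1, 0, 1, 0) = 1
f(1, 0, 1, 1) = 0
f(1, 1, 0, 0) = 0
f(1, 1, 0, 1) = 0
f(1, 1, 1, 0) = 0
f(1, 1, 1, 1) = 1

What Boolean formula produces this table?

The 1-rows are (0,0,0,1), (1,0,1,0), (1,1,1,1). Each contributes one minterm — ¬x1·¬x2·¬x3·x4; x1·¬x2·x3·¬x4; x1·x2·x3·x4 — and their disjunction is a sum-of-products form of f.

f(x1, x2, x3, x4) = ((((NOT x1 AND NOT x2) AND NOT x3) AND x4) OR (((x1 AND NOT x2) AND x3) AND NOT x4)) OR (((x1 AND x2) AND x3) AND x4)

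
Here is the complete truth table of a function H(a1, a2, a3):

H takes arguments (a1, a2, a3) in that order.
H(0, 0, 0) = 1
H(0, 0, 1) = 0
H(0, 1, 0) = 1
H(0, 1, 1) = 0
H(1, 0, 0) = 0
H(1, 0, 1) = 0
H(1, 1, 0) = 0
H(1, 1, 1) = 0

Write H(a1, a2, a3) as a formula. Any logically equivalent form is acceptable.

H(a1, a2, a3) = ((¬a1 ∧ ¬a2) ∧ ¬a3) ∨ ((¬a1 ∧ a2) ∧ ¬a3)

Collect the rows where H=1 — (0,0,0), (0,1,0) — and write one minterm per row: ¬a1·¬a2·¬a3, ¬a1·a2·¬a3. Their union (logical OR) reproduces the table exactly.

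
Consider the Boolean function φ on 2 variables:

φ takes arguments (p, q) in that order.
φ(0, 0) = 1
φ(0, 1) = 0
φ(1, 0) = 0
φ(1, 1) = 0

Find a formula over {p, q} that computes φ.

The output is 1 only when every input is 0 — NOR of all inputs.

φ(p, q) = not (p or q)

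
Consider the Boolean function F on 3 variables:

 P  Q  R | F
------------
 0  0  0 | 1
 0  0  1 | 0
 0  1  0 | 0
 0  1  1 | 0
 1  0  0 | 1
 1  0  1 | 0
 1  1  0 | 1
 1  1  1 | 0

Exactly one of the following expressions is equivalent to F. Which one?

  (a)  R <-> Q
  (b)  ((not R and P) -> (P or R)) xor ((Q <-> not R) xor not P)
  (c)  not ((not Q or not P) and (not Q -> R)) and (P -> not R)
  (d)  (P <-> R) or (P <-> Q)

(a) disagrees with F on (0,1,1) (formula → 1, table → 0); rule it out.
(b) disagrees with F on (0,0,0) (formula → 0, table → 1); rule it out.
(d) disagrees with F on (0,0,1) (formula → 1, table → 0); rule it out.
That leaves (c). Evaluating it on every row reproduces the table of F exactly.

c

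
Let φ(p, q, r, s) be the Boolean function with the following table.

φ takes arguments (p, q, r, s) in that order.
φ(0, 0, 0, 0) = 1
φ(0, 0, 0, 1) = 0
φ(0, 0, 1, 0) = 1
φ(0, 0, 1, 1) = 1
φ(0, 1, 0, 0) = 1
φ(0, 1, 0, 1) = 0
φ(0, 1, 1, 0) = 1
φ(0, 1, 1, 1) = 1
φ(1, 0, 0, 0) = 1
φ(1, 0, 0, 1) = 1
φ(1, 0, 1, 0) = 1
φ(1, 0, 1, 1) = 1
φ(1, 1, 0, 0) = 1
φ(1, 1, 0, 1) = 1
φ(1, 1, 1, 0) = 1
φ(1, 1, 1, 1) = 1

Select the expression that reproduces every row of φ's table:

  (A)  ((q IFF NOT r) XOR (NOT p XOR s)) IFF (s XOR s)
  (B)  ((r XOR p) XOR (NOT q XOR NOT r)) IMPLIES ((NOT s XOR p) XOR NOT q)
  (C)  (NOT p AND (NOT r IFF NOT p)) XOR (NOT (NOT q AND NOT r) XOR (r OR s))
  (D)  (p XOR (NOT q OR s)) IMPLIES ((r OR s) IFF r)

D

(A) disagrees with φ on (0,0,0,0) (formula → 0, table → 1); rule it out.
(B) disagrees with φ on (0,0,0,1) (formula → 1, table → 0); rule it out.
(C) disagrees with φ on (0,0,1,0) (formula → 0, table → 1); rule it out.
That leaves (D). Evaluating it on every row reproduces the table of φ exactly.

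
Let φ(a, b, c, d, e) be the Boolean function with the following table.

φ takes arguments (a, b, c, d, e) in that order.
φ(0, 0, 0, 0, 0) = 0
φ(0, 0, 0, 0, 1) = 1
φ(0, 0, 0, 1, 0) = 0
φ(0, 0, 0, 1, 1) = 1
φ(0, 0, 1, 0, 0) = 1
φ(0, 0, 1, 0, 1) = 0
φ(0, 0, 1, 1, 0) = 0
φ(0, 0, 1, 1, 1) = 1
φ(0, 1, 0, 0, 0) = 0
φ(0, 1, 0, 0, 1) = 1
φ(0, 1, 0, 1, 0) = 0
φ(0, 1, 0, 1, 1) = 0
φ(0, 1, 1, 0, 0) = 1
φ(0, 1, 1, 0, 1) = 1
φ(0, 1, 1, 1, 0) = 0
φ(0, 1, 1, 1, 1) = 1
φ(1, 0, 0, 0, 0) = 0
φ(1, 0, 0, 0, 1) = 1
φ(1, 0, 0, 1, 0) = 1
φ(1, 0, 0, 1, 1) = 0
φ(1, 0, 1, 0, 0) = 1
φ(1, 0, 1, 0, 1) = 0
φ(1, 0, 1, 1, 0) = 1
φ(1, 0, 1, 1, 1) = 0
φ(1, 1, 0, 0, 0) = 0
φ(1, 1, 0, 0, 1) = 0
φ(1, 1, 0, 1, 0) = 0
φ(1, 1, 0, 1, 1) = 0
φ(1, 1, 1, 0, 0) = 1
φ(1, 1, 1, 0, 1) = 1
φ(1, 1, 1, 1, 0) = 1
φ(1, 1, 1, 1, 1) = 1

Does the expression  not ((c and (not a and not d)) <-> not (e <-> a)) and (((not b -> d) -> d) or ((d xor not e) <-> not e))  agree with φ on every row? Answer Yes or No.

No

Test each input against both φ and the formula:
  a=0, b=0, c=0, d=0, e=0: formula gives 0, φ = 0 ✓
  a=0, b=0, c=0, d=0, e=1: formula gives 1, φ = 1 ✓
  a=0, b=0, c=0, d=1, e=0: formula gives 0, φ = 0 ✓
  a=0, b=0, c=0, d=1, e=1: formula gives 1, φ = 1 ✓
  …
  a=0, b=1, c=0, d=1, e=1: formula gives 1, but φ = 0 ✗
Since they disagree at (0,1,0,1,1), the expression is not a correct formula for φ.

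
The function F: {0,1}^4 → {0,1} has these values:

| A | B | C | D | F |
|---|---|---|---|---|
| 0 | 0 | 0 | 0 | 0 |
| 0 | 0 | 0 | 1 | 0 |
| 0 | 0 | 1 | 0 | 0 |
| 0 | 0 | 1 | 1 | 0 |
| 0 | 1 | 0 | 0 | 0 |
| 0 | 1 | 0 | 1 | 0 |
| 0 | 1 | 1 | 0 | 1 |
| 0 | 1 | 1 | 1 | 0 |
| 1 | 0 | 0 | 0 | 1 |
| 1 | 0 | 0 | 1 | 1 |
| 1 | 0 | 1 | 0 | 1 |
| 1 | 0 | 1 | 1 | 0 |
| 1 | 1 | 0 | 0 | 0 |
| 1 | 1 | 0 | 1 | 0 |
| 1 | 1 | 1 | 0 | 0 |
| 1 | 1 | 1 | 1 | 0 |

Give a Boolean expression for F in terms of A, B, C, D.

F(A, B, C, D) = (((((¬A ∧ B) ∧ C) ∧ ¬D) ∨ (((A ∧ ¬B) ∧ ¬C) ∧ ¬D)) ∨ (((A ∧ ¬B) ∧ ¬C) ∧ D)) ∨ (((A ∧ ¬B) ∧ C) ∧ ¬D)

The 1-rows are (0,1,1,0), (1,0,0,0), (1,0,0,1), (1,0,1,0). Each contributes one minterm — ¬A·B·C·¬D; A·¬B·¬C·¬D; A·¬B·¬C·D; A·¬B·C·¬D — and their disjunction is a sum-of-products form of F.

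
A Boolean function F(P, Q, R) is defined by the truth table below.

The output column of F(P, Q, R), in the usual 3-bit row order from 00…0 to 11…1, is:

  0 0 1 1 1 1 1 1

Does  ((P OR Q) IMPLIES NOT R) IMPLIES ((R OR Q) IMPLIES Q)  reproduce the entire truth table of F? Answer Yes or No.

No

Check the formula against F row by row:
  P=0, Q=0, R=0: formula gives 1, but F = 0 ✗
A single disagreement suffices: at (0,0,0) they differ, so the formula does not compute F.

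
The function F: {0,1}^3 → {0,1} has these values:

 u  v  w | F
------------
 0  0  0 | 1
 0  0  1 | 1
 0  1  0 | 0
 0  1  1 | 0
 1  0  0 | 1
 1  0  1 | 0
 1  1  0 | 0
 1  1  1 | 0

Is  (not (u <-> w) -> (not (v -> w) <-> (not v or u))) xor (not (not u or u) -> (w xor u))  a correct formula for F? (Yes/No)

Test each input against both F and the formula:
  u=0, v=0, w=0: formula gives 0, but F = 1 ✗
Row (0,0,0) is a counterexample, so the formula is not equivalent to F.

No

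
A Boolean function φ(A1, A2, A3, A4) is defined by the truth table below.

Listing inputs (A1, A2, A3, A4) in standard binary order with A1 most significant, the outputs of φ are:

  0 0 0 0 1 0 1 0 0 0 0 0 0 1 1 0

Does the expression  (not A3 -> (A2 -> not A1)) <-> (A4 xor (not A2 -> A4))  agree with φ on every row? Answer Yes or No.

Yes

Check the formula against φ row by row:
  A1=0, A2=0, A3=0, A4=0: formula gives 0, φ = 0 ✓
  A1=0, A2=0, A3=0, A4=1: formula gives 0, φ = 0 ✓
  A1=0, A2=0, A3=1, A4=0: formula gives 0, φ = 0 ✓
  A1=0, A2=0, A3=1, A4=1: formula gives 0, φ = 0 ✓
  …and likewise for the remaining 12 rows.
No disagreement on any input; they are logically equivalent.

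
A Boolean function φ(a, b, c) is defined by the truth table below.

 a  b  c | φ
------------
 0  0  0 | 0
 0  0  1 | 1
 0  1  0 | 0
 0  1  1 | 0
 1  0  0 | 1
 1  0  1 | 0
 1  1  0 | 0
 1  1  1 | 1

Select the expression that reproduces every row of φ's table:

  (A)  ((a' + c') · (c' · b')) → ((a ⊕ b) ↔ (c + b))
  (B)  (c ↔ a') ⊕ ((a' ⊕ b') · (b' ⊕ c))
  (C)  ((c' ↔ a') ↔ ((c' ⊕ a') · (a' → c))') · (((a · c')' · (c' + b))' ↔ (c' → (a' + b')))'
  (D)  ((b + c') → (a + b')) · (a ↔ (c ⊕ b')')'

D

(A) fails at (0,0,0): the formula yields 1, φ is 0.
(B) fails at (1,0,0): the formula yields 0, φ is 1.
(C) fails at (0,0,0): the formula yields 1, φ is 0.
Only (D) survives; checking it on all 8 rows confirms it matches φ.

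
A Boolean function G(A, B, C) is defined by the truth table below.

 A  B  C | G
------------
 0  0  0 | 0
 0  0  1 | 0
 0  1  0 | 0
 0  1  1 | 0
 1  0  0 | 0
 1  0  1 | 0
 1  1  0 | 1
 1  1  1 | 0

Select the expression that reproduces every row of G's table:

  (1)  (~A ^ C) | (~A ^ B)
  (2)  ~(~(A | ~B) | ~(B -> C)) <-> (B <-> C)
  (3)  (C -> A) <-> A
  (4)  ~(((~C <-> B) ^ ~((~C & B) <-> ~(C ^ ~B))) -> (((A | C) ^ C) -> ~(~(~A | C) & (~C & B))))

4

(1) disagrees with G on (0,0,0) (formula → 1, table → 0); rule it out.
(2) disagrees with G on (0,0,0) (formula → 1, table → 0); rule it out.
(3) disagrees with G on (0,0,1) (formula → 1, table → 0); rule it out.
That leaves (4). Evaluating it on every row reproduces the table of G exactly.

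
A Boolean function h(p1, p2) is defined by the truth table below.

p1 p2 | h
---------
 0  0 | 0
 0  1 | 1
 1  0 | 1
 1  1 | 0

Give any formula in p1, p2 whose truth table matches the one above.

h(p1, p2) = p1 ⊕ p2

The output is 1 exactly when an odd number of inputs are 1 — the 2-way XOR (parity).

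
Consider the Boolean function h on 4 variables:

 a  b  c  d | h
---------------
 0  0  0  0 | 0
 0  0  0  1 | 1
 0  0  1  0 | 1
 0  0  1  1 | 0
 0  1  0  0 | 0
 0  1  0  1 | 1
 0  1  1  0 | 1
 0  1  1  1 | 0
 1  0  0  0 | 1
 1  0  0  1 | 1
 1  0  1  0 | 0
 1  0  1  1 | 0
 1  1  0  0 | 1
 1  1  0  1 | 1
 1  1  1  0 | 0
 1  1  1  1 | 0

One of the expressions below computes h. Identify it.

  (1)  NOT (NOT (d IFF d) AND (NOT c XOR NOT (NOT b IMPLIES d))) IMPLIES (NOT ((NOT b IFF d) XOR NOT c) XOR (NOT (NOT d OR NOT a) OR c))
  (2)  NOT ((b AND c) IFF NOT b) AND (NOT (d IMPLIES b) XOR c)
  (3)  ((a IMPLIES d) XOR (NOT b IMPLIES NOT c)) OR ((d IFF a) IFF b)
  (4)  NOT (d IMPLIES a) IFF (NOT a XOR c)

(1) fails at (0,0,1,0): the formula yields 0, h is 1.
(2) fails at (0,1,0,1): the formula yields 0, h is 1.
(3) fails at (0,0,1,1): the formula yields 1, h is 0.
Only (4) survives; checking it on all 16 rows confirms it matches h.

4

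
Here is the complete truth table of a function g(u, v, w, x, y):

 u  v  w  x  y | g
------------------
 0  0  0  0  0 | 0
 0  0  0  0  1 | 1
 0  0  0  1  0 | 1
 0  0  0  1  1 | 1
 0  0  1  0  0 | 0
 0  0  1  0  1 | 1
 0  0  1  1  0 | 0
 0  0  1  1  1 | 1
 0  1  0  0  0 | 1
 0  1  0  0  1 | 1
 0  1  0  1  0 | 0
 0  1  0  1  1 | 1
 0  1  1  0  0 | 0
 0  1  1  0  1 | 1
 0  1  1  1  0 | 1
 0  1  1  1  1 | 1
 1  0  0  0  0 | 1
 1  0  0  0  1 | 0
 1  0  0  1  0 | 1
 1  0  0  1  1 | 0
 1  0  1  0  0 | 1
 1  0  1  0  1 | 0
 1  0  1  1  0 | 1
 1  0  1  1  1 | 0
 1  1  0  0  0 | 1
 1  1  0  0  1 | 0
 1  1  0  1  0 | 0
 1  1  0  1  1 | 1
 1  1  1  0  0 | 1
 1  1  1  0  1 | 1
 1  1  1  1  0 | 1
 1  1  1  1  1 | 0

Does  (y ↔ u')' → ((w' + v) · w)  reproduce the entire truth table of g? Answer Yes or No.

No

Evaluate (y ↔ u')' → ((w' + v) · w) on each row and compare to g:
  u=0, v=0, w=0, x=0, y=0: formula gives 0, g = 0 ✓
  u=0, v=0, w=0, x=0, y=1: formula gives 1, g = 1 ✓
  u=0, v=0, w=0, x=1, y=0: formula gives 0, but g = 1 ✗
A single disagreement suffices: at (0,0,0,1,0) they differ, so the formula does not compute g.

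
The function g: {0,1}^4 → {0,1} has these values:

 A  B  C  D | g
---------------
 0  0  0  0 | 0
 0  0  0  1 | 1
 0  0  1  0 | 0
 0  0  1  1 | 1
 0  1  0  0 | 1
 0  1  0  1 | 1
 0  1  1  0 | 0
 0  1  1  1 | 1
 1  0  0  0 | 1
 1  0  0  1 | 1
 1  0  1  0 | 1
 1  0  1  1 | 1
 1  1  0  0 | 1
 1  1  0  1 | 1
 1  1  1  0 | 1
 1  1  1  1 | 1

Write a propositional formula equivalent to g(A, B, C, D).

g(A, B, C, D) = (((((A' · B') · C') · D') + (((A' · B') · C) · D')) + (((A' · B) · C) · D'))'

The 0-rows are (0,0,0,0), (0,0,1,0), (0,1,1,0). Take each as a conjunction (¬A·¬B·¬C·¬D, ¬A·¬B·C·¬D, ¬A·B·C·¬D), form their disjunction, and complement — that gives a formula that is 1 everywhere g is.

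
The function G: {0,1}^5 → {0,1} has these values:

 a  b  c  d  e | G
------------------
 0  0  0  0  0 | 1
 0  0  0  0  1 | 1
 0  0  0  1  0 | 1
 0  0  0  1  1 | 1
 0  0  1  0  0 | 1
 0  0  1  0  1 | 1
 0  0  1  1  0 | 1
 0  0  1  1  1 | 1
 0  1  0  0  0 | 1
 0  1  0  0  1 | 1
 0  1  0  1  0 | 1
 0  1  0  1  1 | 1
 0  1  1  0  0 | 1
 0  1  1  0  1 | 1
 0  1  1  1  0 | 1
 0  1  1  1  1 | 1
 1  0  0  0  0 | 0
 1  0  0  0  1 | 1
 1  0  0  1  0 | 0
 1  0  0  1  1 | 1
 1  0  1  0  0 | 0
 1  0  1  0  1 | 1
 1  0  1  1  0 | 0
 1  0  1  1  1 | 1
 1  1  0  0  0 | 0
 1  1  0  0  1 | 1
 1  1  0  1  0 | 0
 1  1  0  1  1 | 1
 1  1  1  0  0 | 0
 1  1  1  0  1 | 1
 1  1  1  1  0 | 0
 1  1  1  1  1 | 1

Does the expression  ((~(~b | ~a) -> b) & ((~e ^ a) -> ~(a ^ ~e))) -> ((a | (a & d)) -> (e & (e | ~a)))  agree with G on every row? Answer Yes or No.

Yes

Test each input against both G and the formula:
  a=0, b=0, c=0, d=0, e=0: formula gives 1, G = 1 ✓
  a=0, b=0, c=0, d=0, e=1: formula gives 1, G = 1 ✓
  a=0, b=0, c=0, d=1, e=0: formula gives 1, G = 1 ✓
  a=0, b=0, c=0, d=1, e=1: formula gives 1, G = 1 ✓
  … (the remaining 28 rows also agree.)
Every row agrees, so the formula is equivalent.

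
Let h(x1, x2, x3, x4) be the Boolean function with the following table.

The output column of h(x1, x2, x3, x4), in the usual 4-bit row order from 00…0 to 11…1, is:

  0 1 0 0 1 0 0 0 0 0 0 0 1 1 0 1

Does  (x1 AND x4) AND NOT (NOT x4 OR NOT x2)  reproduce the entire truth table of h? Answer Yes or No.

Check the formula against h row by row:
  x1=0, x2=0, x3=0, x4=0: formula gives 0, h = 0 ✓
  x1=0, x2=0, x3=0, x4=1: formula gives 0, but h = 1 ✗
Row (0,0,0,1) is a counterexample, so the formula is not equivalent to h.

No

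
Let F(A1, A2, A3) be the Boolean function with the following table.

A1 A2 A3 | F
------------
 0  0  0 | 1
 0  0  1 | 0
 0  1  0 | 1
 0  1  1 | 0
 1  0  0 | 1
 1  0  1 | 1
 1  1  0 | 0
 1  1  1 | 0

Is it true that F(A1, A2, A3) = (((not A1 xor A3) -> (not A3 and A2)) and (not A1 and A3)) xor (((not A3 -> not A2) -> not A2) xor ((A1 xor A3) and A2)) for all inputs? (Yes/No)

Evaluate (((not A1 xor A3) -> (not A3 and A2)) and (not A1 and A3)) xor (((not A3 -> not A2) -> not A2) xor ((A1 xor A3) and A2)) on each row and compare to F:
  A1=0, A2=0, A3=0: formula gives 1, F = 1 ✓
  A1=0, A2=0, A3=1: formula gives 0, F = 0 ✓
  A1=0, A2=1, A3=0: formula gives 1, F = 1 ✓
  A1=0, A2=1, A3=1: formula gives 0, F = 0 ✓
  A1=1, A2=0, A3=0: formula gives 1, F = 1 ✓
  … (the remaining 3 rows also agree.)
All 8 rows match — the expression computes F exactly.

Yes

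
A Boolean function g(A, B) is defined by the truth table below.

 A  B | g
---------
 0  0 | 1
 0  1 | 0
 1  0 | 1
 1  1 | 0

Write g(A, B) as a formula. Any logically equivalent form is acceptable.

g(A, B) = not B

The output is the negation of B.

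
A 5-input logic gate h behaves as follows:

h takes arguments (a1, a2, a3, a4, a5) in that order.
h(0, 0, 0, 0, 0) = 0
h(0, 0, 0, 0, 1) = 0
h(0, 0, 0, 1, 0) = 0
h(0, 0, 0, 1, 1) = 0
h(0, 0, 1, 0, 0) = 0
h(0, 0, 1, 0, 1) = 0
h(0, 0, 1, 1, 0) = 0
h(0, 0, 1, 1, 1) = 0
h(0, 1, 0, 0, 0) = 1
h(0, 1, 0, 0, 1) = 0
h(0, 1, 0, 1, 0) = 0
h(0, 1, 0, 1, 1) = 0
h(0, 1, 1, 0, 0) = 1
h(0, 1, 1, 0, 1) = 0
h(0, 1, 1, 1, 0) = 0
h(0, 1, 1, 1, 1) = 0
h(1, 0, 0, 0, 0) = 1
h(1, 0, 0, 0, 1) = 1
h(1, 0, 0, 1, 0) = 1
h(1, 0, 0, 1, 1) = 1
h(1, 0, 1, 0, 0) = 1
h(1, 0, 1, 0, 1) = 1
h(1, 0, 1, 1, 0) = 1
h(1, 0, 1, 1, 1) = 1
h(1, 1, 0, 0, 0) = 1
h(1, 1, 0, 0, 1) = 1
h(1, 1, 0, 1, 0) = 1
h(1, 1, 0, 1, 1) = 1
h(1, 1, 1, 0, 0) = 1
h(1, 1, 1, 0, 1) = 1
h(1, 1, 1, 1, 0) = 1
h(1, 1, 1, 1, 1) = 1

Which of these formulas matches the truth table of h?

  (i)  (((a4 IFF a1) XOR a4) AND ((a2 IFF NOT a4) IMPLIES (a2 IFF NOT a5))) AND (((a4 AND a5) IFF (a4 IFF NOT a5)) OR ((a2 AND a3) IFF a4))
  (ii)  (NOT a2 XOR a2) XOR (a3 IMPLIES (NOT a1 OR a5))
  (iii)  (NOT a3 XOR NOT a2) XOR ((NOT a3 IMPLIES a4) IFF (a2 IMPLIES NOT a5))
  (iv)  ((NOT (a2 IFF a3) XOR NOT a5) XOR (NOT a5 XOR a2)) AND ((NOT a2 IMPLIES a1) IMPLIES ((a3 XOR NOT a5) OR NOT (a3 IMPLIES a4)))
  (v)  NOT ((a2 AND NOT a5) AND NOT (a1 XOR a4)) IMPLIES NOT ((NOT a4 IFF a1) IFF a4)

(i): at (0,0,0,0,0) it gives 1, but h = 0 — eliminated.
(ii): at (0,1,0,0,0) it gives 0, but h = 1 — eliminated.
(iii): at (0,0,0,1,0) it gives 1, but h = 0 — eliminated.
(iv): at (0,0,1,0,0) it gives 1, but h = 0 — eliminated.
Only (v) survives; checking it on all 32 rows confirms it matches h.

v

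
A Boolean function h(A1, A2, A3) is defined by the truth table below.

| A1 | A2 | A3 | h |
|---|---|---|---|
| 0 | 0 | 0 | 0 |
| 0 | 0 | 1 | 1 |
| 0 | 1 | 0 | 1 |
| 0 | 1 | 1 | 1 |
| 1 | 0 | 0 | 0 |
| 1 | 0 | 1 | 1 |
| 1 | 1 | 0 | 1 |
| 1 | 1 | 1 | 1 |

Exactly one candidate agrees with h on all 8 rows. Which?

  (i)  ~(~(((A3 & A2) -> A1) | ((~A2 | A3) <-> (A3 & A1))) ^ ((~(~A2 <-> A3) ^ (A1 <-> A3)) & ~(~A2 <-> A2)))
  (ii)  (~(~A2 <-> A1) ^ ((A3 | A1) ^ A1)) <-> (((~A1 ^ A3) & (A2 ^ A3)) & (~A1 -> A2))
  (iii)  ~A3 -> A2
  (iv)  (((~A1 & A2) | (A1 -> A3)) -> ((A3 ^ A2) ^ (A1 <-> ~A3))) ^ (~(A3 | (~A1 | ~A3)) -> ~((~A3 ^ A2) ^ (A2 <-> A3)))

iii

(i) fails at (0,0,0): the formula yields 1, h is 0.
(ii) fails at (0,1,0): the formula yields 0, h is 1.
(iv) fails at (0,0,0): the formula yields 1, h is 0.
(iii) is the remaining candidate, and it agrees with h on all 8 inputs.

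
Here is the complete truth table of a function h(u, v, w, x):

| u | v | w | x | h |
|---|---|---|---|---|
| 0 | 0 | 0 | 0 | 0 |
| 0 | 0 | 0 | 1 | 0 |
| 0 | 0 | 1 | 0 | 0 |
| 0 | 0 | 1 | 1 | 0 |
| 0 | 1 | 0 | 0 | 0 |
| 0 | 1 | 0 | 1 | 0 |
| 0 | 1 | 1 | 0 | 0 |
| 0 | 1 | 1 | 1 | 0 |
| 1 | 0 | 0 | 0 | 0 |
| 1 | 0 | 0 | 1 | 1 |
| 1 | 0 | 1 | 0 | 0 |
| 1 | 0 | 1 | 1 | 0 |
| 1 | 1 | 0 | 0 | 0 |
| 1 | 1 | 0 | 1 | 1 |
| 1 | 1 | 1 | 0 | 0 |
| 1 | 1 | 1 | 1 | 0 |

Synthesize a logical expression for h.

Collect the rows where h=1 — (1,0,0,1), (1,1,0,1) — and write one minterm per row: u·¬v·¬w·x, u·v·¬w·x. Their union (logical OR) reproduces the table exactly.

h(u, v, w, x) = (((u ∧ ¬v) ∧ ¬w) ∧ x) ∨ (((u ∧ v) ∧ ¬w) ∧ x)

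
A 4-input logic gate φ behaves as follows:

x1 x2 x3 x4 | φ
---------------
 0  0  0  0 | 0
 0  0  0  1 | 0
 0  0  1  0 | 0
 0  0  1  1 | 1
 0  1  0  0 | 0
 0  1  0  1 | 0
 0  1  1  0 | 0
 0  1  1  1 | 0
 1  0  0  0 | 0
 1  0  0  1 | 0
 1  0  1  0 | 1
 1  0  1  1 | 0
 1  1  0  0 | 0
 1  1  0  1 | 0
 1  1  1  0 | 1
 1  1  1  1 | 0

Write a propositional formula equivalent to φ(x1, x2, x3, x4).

Collect the rows where φ=1 — (0,0,1,1), (1,0,1,0), (1,1,1,0) — and write one minterm per row: ¬x1·¬x2·x3·x4, x1·¬x2·x3·¬x4, x1·x2·x3·¬x4. Their union (logical OR) reproduces the table exactly.

φ(x1, x2, x3, x4) = ((((NOT x1 AND NOT x2) AND x3) AND x4) OR (((x1 AND NOT x2) AND x3) AND NOT x4)) OR (((x1 AND x2) AND x3) AND NOT x4)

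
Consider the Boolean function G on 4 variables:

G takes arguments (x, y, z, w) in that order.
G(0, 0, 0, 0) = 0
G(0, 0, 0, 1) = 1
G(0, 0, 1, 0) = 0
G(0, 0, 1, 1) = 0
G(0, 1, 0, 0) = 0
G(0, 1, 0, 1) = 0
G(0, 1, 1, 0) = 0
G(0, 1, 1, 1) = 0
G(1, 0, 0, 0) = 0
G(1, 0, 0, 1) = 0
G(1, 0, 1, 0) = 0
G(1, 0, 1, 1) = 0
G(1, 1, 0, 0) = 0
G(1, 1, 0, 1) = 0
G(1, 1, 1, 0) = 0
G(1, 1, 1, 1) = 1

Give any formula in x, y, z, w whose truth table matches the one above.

G(x, y, z, w) = (((x' · y') · z') · w) + (((x · y) · z) · w)

The 1-rows are (0,0,0,1), (1,1,1,1). Each contributes one minterm — ¬x·¬y·¬z·w; x·y·z·w — and their disjunction is a sum-of-products form of G.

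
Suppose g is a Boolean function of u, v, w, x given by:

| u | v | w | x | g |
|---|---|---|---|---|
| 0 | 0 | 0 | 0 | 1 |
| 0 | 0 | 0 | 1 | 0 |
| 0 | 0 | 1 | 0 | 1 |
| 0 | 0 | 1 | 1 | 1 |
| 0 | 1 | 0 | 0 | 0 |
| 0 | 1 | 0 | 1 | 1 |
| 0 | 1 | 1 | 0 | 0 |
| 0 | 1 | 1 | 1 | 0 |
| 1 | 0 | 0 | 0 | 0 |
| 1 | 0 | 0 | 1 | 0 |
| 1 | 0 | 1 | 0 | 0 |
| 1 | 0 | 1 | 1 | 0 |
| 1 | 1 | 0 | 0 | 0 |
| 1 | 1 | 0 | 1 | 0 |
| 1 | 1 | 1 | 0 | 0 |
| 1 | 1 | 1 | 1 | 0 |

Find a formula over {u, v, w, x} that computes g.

The 1-rows are (0,0,0,0), (0,0,1,0), (0,0,1,1), (0,1,0,1). Each contributes one minterm — ¬u·¬v·¬w·¬x; ¬u·¬v·w·¬x; ¬u·¬v·w·x; ¬u·v·¬w·x — and their disjunction is a sum-of-products form of g.

g(u, v, w, x) = (((((~u & ~v) & ~w) & ~x) | (((~u & ~v) & w) & ~x)) | (((~u & ~v) & w) & x)) | (((~u & v) & ~w) & x)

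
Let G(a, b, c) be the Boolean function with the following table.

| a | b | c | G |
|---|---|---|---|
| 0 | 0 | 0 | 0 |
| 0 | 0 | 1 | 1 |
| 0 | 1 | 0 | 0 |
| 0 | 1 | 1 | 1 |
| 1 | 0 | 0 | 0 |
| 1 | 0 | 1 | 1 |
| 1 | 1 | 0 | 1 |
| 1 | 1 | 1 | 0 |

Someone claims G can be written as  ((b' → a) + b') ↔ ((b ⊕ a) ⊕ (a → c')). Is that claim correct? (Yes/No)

No

Check the formula against G row by row:
  a=0, b=0, c=0: formula gives 1, but G = 0 ✗
A single disagreement suffices: at (0,0,0) they differ, so the formula does not compute G.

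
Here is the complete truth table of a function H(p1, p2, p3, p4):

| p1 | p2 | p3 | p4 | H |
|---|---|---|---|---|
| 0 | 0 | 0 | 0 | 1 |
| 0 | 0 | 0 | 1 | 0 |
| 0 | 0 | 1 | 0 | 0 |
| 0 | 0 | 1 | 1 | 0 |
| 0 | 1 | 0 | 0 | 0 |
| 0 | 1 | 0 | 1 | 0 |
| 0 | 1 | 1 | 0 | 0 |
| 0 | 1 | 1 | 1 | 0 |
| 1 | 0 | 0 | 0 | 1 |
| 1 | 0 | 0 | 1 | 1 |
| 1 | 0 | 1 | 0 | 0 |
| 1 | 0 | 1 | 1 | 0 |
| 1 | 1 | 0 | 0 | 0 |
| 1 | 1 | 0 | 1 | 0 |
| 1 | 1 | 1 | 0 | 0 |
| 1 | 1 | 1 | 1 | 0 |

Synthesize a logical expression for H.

H=1 on 3 inputs: (0,0,0,0), (1,0,0,0), (1,0,0,1). Reading each as a conjunction of literals (¬p1·¬p2·¬p3·¬p4, p1·¬p2·¬p3·¬p4, p1·¬p2·¬p3·p4) and taking the OR gives the canonical DNF.

H(p1, p2, p3, p4) = ((((~p1 & ~p2) & ~p3) & ~p4) | (((p1 & ~p2) & ~p3) & ~p4)) | (((p1 & ~p2) & ~p3) & p4)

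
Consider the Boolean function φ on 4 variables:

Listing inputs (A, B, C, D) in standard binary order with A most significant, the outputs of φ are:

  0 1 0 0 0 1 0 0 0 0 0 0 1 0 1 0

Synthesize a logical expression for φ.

φ(A, B, C, D) = (((((¬A ∧ ¬B) ∧ ¬C) ∧ D) ∨ (((¬A ∧ B) ∧ ¬C) ∧ D)) ∨ (((A ∧ B) ∧ ¬C) ∧ ¬D)) ∨ (((A ∧ B) ∧ C) ∧ ¬D)

φ=1 on 4 inputs: (0,0,0,1), (0,1,0,1), (1,1,0,0), (1,1,1,0). Reading each as a conjunction of literals (¬A·¬B·¬C·D, ¬A·B·¬C·D, A·B·¬C·¬D, A·B·C·¬D) and taking the OR gives the canonical DNF.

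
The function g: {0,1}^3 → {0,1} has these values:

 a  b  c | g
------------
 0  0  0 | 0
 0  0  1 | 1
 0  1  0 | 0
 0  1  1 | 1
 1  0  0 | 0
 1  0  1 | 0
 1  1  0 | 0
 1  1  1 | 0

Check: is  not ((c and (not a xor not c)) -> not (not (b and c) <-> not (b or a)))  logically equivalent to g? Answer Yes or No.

Evaluate not ((c and (not a xor not c)) -> not (not (b and c) <-> not (b or a))) on each row and compare to g:
  a=0, b=0, c=0: formula gives 0, g = 0 ✓
  a=0, b=0, c=1: formula gives 1, g = 1 ✓
  a=0, b=1, c=0: formula gives 0, g = 0 ✓
  a=0, b=1, c=1: formula gives 1, g = 1 ✓
  a=1, b=0, c=0: formula gives 0, g = 0 ✓
  …and likewise for the remaining 3 rows.
Every row agrees, so the formula is equivalent.

Yes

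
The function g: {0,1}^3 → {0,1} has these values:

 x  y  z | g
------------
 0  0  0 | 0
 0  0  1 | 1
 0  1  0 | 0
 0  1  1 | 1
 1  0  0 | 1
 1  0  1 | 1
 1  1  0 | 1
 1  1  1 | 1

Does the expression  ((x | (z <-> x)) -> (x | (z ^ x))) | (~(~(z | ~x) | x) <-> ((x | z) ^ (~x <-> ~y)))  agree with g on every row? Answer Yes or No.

No

Evaluate ((x | (z <-> x)) -> (x | (z ^ x))) | (~(~(z | ~x) | x) <-> ((x | z) ^ (~x <-> ~y))) on each row and compare to g:
  x=0, y=0, z=0: formula gives 1, but g = 0 ✗
Row (0,0,0) is a counterexample, so the formula is not equivalent to g.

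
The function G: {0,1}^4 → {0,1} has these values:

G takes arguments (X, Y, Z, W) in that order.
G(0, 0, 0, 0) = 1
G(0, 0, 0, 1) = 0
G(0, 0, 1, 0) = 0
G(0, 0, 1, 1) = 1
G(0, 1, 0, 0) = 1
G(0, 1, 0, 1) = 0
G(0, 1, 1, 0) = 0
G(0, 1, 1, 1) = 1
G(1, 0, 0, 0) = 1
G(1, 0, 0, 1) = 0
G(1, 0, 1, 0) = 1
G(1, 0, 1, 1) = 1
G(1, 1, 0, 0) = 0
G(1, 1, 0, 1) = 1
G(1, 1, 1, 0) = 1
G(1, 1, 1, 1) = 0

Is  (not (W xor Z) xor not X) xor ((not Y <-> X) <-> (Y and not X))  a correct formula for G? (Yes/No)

No

Evaluate (not (W xor Z) xor not X) xor ((not Y <-> X) <-> (Y and not X)) on each row and compare to G:
  X=0, Y=0, Z=0, W=0: formula gives 1, G = 1 ✓
  X=0, Y=0, Z=0, W=1: formula gives 0, G = 0 ✓
  X=0, Y=0, Z=1, W=0: formula gives 0, G = 0 ✓
  X=0, Y=0, Z=1, W=1: formula gives 1, G = 1 ✓
  …
  X=1, Y=0, Z=1, W=0: formula gives 0, but G = 1 ✗
Since they disagree at (1,0,1,0), the expression is not a correct formula for G.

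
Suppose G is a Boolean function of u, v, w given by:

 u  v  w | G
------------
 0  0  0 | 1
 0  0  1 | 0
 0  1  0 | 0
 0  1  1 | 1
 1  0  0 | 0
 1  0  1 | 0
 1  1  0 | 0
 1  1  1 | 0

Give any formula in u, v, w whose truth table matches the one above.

The 1-rows are (0,0,0), (0,1,1). Each contributes one minterm — ¬u·¬v·¬w; ¬u·v·w — and their disjunction is a sum-of-products form of G.

G(u, v, w) = ((NOT u AND NOT v) AND NOT w) OR ((NOT u AND v) AND w)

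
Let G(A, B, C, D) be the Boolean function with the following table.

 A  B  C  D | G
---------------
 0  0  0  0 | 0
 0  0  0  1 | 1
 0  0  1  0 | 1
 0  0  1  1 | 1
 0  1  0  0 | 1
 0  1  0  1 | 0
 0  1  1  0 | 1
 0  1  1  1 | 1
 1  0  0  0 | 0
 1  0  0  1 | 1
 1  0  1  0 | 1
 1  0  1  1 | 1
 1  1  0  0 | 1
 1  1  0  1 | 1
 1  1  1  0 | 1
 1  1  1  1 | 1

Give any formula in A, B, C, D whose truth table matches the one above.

There are just 3 zero rows: (0,0,0,0), (0,1,0,1), (1,0,0,0). Their minterms are ¬A·¬B·¬C·¬D, ¬A·B·¬C·D, A·¬B·¬C·¬D; the OR of those covers precisely the 0-outputs, and negating it yields G.

G(A, B, C, D) = ~(((((~A & ~B) & ~C) & ~D) | (((~A & B) & ~C) & D)) | (((A & ~B) & ~C) & ~D))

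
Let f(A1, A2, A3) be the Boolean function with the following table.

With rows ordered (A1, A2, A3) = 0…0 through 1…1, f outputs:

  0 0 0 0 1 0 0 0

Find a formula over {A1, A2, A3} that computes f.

f(A1, A2, A3) = (A1 · A2') · A3'

f is 1 on exactly one input, (1,0,0), whose minterm is A1·¬A2·¬A3. So f is just that conjunction.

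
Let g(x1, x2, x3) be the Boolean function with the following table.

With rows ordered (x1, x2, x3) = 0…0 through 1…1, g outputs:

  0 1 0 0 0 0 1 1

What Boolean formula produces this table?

g=1 on 3 inputs: (0,0,1), (1,1,0), (1,1,1). Reading each as a conjunction of literals (¬x1·¬x2·x3, x1·x2·¬x3, x1·x2·x3) and taking the OR gives the canonical DNF.

g(x1, x2, x3) = (((not x1 and not x2) and x3) or ((x1 and x2) and not x3)) or ((x1 and x2) and x3)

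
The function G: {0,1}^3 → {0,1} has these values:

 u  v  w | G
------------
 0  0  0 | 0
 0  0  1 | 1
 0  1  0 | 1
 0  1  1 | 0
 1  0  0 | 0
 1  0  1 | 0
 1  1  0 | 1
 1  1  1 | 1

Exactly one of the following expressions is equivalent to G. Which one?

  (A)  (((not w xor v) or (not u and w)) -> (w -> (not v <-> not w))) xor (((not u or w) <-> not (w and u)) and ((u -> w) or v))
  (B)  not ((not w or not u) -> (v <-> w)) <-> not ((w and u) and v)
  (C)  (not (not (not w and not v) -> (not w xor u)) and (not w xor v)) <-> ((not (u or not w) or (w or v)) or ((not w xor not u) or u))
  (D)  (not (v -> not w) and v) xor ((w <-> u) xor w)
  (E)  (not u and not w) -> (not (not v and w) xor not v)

B

(A): at (0,1,0) it gives 0, but G = 1 — eliminated.
(C): at (0,0,0) it gives 1, but G = 0 — eliminated.
(D): at (0,0,0) it gives 1, but G = 0 — eliminated.
(E): at (0,1,1) it gives 1, but G = 0 — eliminated.
That leaves (B). Evaluating it on every row reproduces the table of G exactly.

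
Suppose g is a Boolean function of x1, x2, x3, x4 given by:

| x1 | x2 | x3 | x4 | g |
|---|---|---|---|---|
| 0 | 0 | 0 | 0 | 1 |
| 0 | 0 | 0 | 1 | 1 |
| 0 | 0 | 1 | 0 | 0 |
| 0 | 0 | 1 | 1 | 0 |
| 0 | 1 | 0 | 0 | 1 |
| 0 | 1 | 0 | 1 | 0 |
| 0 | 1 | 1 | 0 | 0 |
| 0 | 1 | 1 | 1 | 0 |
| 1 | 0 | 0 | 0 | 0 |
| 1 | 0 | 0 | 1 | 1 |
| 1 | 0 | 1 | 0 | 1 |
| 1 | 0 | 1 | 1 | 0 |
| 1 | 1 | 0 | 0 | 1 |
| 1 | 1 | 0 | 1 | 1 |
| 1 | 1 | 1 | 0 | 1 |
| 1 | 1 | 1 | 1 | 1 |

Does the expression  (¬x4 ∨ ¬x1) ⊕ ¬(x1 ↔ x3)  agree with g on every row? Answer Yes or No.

No

Test each input against both g and the formula:
  x1=0, x2=0, x3=0, x4=0: formula gives 1, g = 1 ✓
  x1=0, x2=0, x3=0, x4=1: formula gives 1, g = 1 ✓
  x1=0, x2=0, x3=1, x4=0: formula gives 0, g = 0 ✓
  x1=0, x2=0, x3=1, x4=1: formula gives 0, g = 0 ✓
  …
  x1=0, x2=1, x3=0, x4=1: formula gives 1, but g = 0 ✗
Row (0,1,0,1) is a counterexample, so the formula is not equivalent to g.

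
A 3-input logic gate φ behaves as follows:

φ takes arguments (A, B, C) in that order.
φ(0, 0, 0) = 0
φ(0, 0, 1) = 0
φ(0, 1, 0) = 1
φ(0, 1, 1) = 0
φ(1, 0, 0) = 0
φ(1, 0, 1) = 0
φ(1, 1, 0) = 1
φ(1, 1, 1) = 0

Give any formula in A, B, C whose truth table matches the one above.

φ(A, B, C) = ((not A and B) and not C) or ((A and B) and not C)

Collect the rows where φ=1 — (0,1,0), (1,1,0) — and write one minterm per row: ¬A·B·¬C, A·B·¬C. Their union (logical OR) reproduces the table exactly.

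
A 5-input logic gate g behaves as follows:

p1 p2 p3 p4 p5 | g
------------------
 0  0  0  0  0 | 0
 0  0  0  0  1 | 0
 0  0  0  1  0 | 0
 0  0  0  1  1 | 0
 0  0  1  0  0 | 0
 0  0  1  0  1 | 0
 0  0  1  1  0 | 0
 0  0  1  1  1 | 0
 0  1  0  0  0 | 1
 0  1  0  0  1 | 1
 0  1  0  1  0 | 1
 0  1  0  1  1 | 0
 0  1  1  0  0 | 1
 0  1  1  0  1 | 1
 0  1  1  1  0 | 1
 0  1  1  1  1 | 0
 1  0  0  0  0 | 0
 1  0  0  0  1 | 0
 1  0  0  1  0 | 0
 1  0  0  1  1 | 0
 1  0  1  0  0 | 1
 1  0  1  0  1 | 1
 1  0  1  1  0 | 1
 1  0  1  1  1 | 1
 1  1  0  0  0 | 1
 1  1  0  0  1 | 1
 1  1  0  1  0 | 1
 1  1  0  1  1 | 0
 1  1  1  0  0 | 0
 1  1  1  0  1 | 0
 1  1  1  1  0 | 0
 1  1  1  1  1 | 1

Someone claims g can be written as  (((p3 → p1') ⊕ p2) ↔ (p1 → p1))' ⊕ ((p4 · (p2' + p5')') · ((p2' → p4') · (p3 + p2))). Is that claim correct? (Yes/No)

Yes

Check the formula against g row by row:
  p1=0, p2=0, p3=0, p4=0, p5=0: formula gives 0, g = 0 ✓
  p1=0, p2=0, p3=0, p4=0, p5=1: formula gives 0, g = 0 ✓
  p1=0, p2=0, p3=0, p4=1, p5=0: formula gives 0, g = 0 ✓
  p1=0, p2=0, p3=0, p4=1, p5=1: formula gives 0, g = 0 ✓
  … (the remaining 28 rows also agree.)
All 32 rows match — the expression computes g exactly.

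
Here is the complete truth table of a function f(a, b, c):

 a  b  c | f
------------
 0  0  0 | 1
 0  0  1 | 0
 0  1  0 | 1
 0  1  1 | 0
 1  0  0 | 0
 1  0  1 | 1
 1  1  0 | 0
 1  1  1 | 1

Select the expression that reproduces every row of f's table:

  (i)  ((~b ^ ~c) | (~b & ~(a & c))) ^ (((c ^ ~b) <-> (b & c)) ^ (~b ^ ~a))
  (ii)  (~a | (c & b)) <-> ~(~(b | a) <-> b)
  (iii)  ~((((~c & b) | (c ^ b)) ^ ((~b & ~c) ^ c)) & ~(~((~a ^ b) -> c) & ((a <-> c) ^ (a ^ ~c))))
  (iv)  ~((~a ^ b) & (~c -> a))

(ii) disagrees with f on (0,0,1) (formula → 1, table → 0); rule it out.
(iii) disagrees with f on (0,0,0) (formula → 0, table → 1); rule it out.
(iv) disagrees with f on (0,1,1) (formula → 1, table → 0); rule it out.
That leaves (i). Evaluating it on every row reproduces the table of f exactly.

i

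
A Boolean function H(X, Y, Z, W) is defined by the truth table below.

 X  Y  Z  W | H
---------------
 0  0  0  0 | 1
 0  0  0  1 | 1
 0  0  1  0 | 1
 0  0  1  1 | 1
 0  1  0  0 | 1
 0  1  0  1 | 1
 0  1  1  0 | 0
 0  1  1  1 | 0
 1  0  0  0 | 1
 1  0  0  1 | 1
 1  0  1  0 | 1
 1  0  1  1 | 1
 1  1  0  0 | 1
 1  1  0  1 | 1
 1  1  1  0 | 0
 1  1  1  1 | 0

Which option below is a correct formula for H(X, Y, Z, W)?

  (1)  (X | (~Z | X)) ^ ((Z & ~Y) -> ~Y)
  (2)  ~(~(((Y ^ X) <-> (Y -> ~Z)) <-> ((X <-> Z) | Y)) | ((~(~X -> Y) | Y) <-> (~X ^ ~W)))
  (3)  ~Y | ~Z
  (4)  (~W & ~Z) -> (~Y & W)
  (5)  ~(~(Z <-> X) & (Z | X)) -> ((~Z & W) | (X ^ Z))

3

(1) disagrees with H on (0,0,0,0) (formula → 0, table → 1); rule it out.
(2) disagrees with H on (0,0,0,0) (formula → 0, table → 1); rule it out.
(4) disagrees with H on (0,0,0,0) (formula → 0, table → 1); rule it out.
(5) disagrees with H on (0,0,0,0) (formula → 0, table → 1); rule it out.
That leaves (3). Evaluating it on every row reproduces the table of H exactly.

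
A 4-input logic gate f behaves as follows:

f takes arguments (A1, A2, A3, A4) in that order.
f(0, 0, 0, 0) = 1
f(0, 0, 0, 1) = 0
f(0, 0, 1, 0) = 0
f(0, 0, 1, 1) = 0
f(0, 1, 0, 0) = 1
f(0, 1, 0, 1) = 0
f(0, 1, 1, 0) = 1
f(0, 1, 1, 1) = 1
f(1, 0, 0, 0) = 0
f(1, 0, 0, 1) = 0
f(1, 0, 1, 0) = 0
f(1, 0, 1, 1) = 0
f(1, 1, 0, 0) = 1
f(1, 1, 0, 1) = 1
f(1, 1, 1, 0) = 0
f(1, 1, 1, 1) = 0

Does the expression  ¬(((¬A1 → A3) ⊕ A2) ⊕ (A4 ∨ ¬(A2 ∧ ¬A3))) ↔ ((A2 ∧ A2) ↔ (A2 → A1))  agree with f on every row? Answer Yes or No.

Test each input against both f and the formula:
  A1=0, A2=0, A3=0, A4=0: formula gives 1, f = 1 ✓
  A1=0, A2=0, A3=0, A4=1: formula gives 1, but f = 0 ✗
A single disagreement suffices: at (0,0,0,1) they differ, so the formula does not compute f.

No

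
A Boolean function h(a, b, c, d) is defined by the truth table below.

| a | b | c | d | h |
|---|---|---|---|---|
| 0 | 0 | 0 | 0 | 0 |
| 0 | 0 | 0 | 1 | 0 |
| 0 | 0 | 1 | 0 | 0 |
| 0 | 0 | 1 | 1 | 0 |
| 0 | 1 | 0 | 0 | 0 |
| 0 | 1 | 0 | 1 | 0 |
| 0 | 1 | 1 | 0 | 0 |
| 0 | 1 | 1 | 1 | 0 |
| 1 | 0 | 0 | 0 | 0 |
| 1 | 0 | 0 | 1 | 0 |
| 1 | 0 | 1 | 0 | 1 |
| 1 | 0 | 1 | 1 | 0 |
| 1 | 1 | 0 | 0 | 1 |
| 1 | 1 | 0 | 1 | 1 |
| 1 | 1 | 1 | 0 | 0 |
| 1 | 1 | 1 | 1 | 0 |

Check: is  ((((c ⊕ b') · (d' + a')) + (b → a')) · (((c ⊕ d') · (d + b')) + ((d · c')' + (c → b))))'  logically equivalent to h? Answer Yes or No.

No

Evaluate ((((c ⊕ b') · (d' + a')) + (b → a')) · (((c ⊕ d') · (d + b')) + ((d · c')' + (c → b))))' on each row and compare to h:
  a=0, b=0, c=0, d=0: formula gives 0, h = 0 ✓
  a=0, b=0, c=0, d=1: formula gives 0, h = 0 ✓
  a=0, b=0, c=1, d=0: formula gives 0, h = 0 ✓
  a=0, b=0, c=1, d=1: formula gives 0, h = 0 ✓
  …
  a=1, b=0, c=1, d=0: formula gives 0, but h = 1 ✗
A single disagreement suffices: at (1,0,1,0) they differ, so the formula does not compute h.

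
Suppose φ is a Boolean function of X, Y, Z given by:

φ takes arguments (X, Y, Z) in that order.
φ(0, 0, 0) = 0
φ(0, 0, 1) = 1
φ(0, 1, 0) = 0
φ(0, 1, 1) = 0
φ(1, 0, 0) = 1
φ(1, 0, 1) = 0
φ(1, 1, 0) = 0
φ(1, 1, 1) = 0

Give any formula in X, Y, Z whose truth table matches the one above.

The 1-rows are (0,0,1), (1,0,0). Each contributes one minterm — ¬X·¬Y·Z; X·¬Y·¬Z — and their disjunction is a sum-of-products form of φ.

φ(X, Y, Z) = ((not X and not Y) and Z) or ((X and not Y) and not Z)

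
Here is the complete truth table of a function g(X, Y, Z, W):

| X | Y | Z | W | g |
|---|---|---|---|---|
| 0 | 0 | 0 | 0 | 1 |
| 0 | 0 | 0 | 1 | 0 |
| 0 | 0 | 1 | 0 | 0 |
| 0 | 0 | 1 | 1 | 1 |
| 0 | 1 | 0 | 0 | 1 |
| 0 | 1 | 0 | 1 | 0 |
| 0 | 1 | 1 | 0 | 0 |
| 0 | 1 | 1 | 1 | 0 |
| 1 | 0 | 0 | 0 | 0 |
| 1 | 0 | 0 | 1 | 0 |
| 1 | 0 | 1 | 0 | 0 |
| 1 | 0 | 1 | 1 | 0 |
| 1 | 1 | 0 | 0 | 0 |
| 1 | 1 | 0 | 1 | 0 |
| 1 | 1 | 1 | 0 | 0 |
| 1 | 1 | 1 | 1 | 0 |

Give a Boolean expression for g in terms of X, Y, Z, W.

g(X, Y, Z, W) = ((((X' · Y') · Z') · W') + (((X' · Y') · Z) · W)) + (((X' · Y) · Z') · W')

The 1-rows are (0,0,0,0), (0,0,1,1), (0,1,0,0). Each contributes one minterm — ¬X·¬Y·¬Z·¬W; ¬X·¬Y·Z·W; ¬X·Y·¬Z·¬W — and their disjunction is a sum-of-products form of g.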